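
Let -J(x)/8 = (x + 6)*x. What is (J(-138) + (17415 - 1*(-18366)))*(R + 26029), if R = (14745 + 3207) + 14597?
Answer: -6440475366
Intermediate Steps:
R = 32549 (R = 17952 + 14597 = 32549)
J(x) = -8*x*(6 + x) (J(x) = -8*(x + 6)*x = -8*(6 + x)*x = -8*x*(6 + x))
(J(-138) + (17415 - 1*(-18366)))*(R + 26029) = (-8*(-138)*(6 - 138) + (17415 - 1*(-18366)))*(32549 + 26029) = (-8*(-138)*(-132) + (17415 + 18366))*58578 = (-145728 + 35781)*58578 = -109947*58578 = -6440475366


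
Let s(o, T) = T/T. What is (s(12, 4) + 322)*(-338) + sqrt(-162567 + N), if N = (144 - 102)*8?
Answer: -109174 + I*sqrt(162231) ≈ -1.0917e+5 + 402.78*I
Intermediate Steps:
s(o, T) = 1
N = 336 (N = 42*8 = 336)
(s(12, 4) + 322)*(-338) + sqrt(-162567 + N) = (1 + 322)*(-338) + sqrt(-162567 + 336) = 323*(-338) + sqrt(-162231) = -109174 + I*sqrt(162231)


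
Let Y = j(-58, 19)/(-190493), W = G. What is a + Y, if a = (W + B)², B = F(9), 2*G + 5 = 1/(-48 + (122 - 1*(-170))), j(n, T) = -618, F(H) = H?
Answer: 1918017171989/45364764992 ≈ 42.280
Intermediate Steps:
G = -1219/488 (G = -5/2 + 1/(2*(-48 + (122 - 1*(-170)))) = -5/2 + 1/(2*(-48 + (122 + 170))) = -5/2 + 1/(2*(-48 + 292)) = -5/2 + (½)/244 = -5/2 + (½)*(1/244) = -5/2 + 1/488 = -1219/488 ≈ -2.4980)
B = 9
W = -1219/488 ≈ -2.4980
Y = 618/190493 (Y = -618/(-190493) = -618*(-1/190493) = 618/190493 ≈ 0.0032442)
a = 10067929/238144 (a = (-1219/488 + 9)² = (3173/488)² = 10067929/238144 ≈ 42.277)
a + Y = 10067929/238144 + 618/190493 = 1918017171989/45364764992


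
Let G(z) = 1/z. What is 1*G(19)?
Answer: 1/19 ≈ 0.052632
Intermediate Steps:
1*G(19) = 1/19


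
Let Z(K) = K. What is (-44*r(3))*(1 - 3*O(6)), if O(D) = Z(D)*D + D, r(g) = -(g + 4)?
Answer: -38500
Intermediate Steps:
r(g) = -4 - g (r(g) = -(4 + g) = -4 - g)
O(D) = D + D² (O(D) = D*D + D = D² + D = D + D²)
(-44*r(3))*(1 - 3*O(6)) = (-44*(-4 - 1*3))*(1 - 18*(1 + 6)) = (-44*(-4 - 3))*(1 - 18*7) = (-44*(-7))*(1 - 3*42) = 308*(1 - 126) = 308*(-125) = -38500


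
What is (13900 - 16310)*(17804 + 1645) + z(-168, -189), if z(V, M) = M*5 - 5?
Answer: -46873040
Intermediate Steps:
z(V, M) = -5 + 5*M (z(V, M) = 5*M - 5 = -5 + 5*M)
(13900 - 16310)*(17804 + 1645) + z(-168, -189) = (13900 - 16310)*(17804 + 1645) + (-5 + 5*(-189)) = -2410*19449 + (-5 - 945) = -46872090 - 950 = -46873040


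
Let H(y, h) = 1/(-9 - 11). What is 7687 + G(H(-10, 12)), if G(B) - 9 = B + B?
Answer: 76959/10 ≈ 7695.9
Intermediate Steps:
H(y, h) = -1/20 (H(y, h) = 1/(-20) = -1/20)
G(B) = 9 + 2*B (G(B) = 9 + (B + B) = 9 + 2*B)
7687 + G(H(-10, 12)) = 7687 + (9 + 2*(-1/20)) = 7687 + (9 - 1/10) = 7687 + 89/10 = 76959/10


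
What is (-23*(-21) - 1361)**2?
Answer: 770884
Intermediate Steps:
(-23*(-21) - 1361)**2 = (483 - 1361)**2 = (-878)**2 = 770884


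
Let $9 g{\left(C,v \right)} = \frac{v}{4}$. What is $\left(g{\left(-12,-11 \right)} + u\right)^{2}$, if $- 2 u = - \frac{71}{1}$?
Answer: $\frac{1605289}{1296} \approx 1238.6$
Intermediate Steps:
$g{\left(C,v \right)} = \frac{v}{36}$ ($g{\left(C,v \right)} = \frac{v \frac{1}{4}}{9} = \frac{\frac{1}{4} v}{9} = \frac{v}{36}$)
$u = \frac{71}{2}$ ($u = - \frac{\left(-71\right) 1^{-1}}{2} = - \frac{\left(-71\right) 1}{2} = \left(- \frac{1}{2}\right) \left(-71\right) = \frac{71}{2} \approx 35.5$)
$\left(g{\left(-12,-11 \right)} + u\right)^{2} = \left(\frac{1}{36} \left(-11\right) + \frac{71}{2}\right)^{2} = \left(- \frac{11}{36} + \frac{71}{2}\right)^{2} = \left(\frac{1267}{36}\right)^{2} = \frac{1605289}{1296}$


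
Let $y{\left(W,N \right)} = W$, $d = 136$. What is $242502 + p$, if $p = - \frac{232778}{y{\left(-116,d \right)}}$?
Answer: $\frac{14181505}{58} \approx 2.4451 \cdot 10^{5}$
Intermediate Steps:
$p = \frac{116389}{58}$ ($p = - \frac{232778}{-116} = \left(-232778\right) \left(- \frac{1}{116}\right) = \frac{116389}{58} \approx 2006.7$)
$242502 + p = 242502 + \frac{116389}{58} = \frac{14181505}{58}$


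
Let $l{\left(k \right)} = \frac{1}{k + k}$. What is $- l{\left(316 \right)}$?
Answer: $- \frac{1}{632} \approx -0.0015823$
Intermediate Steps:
$l{\left(k \right)} = \frac{1}{2 k}$
$- l{\left(316 \right)} = - \frac{1}{2 \cdot 316} = \left(-1\right) \frac{1}{632} = - \frac{1}{632}$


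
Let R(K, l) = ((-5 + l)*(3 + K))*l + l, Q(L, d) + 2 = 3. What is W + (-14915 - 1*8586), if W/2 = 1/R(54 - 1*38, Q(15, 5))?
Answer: -1762577/75 ≈ -23501.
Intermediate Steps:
Q(L, d) = 1 (Q(L, d) = -2 + 3 = 1)
R(K, l) = l + l*(-5 + l)*(3 + K) (R(K, l) = l*(-5 + l)*(3 + K) + l = l + l*(-5 + l)*(3 + K))
W = -2/75 (W = 2/((1*(-14 - 5*(54 - 1*38) + 3*1 + (54 - 1*38)*1))) = 2/((1*(-14 - 5*(54 - 38) + 3 + (54 - 38)*1))) = 2/((1*(-14 - 5*16 + 3 + 16*1))) = 2/((1*(-14 - 80 + 3 + 16))) = 2/((1*(-75))) = 2/(-75) = 2*(-1/75) = -2/75 ≈ -0.026667)
W + (-14915 - 1*8586) = -2/75 + (-14915 - 1*8586) = -2/75 + (-14915 - 8586) = -2/75 - 23501 = -1762577/75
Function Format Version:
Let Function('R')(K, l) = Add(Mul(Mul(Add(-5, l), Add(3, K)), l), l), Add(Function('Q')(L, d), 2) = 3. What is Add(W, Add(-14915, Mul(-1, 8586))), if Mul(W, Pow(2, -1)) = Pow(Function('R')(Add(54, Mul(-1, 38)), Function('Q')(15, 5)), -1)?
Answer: Rational(-1762577, 75) ≈ -23501.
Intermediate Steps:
Function('Q')(L, d) = 1 (Function('Q')(L, d) = Add(-2, 3) = 1)
Function('R')(K, l) = Add(l, Mul(l, Add(-5, l), Add(3, K))) (Function('R')(K, l) = Add(Mul(l, Add(-5, l), Add(3, K)), l) = Add(l, Mul(l, Add(-5, l), Add(3, K))))
W = Rational(-2, 75) (W = Mul(2, Pow(Mul(1, Add(-14, Mul(-5, Add(54, Mul(-1, 38))), Mul(3, 1), Mul(Add(54, Mul(-1, 38)), 1))), -1)) = Mul(2, Pow(Mul(1, Add(-14, Mul(-5, Add(54, -38)), 3, Mul(Add(54, -38), 1))), -1)) = Mul(2, Pow(Mul(1, Add(-14, Mul(-5, 16), 3, Mul(16, 1))), -1)) = Mul(2, Pow(Mul(1, Add(-14, -80, 3, 16)), -1)) = Mul(2, Pow(Mul(1, -75), -1)) = Mul(2, Pow(-75, -1)) = Mul(2, Rational(-1, 75)) = Rational(-2, 75) ≈ -0.026667)
Add(W, Add(-14915, Mul(-1, 8586))) = Add(Rational(-2, 75), Add(-14915, Mul(-1, 8586))) = Add(Rational(-2, 75), Add(-14915, -8586)) = Add(Rational(-2, 75), -23501) = Rational(-1762577, 75)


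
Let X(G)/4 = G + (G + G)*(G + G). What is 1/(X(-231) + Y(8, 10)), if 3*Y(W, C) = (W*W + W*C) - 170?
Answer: 3/2558530 ≈ 1.1725e-6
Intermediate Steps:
Y(W, C) = -170/3 + W²/3 + C*W/3 (Y(W, C) = ((W*W + W*C) - 170)/3 = ((W² + C*W) - 170)/3 = (-170 + W² + C*W)/3 = -170/3 + W²/3 + C*W/3)
X(G) = 4*G + 16*G² (X(G) = 4*(G + (G + G)*(G + G)) = 4*(G + (2*G)*(2*G)) = 4*(G + 4*G²) = 4*G + 16*G²)
1/(X(-231) + Y(8, 10)) = 1/(4*(-231)*(1 + 4*(-231)) + (-170/3 + (⅓)*8² + (⅓)*10*8)) = 1/(4*(-231)*(1 - 924) + (-170/3 + (⅓)*64 + 80/3)) = 1/(4*(-231)*(-923) + (-170/3 + 64/3 + 80/3)) = 1/(852852 - 26/3) = 1/(2558530/3) = 3/2558530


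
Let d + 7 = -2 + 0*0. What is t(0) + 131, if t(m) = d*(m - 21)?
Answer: 320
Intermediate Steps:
d = -9 (d = -7 + (-2 + 0*0) = -7 + (-2 + 0) = -7 - 2 = -9)
t(m) = 189 - 9*m (t(m) = -9*(m - 21) = -9*(-21 + m) = 189 - 9*m)
t(0) + 131 = (189 - 9*0) + 131 = (189 + 0) + 131 = 189 + 131 = 320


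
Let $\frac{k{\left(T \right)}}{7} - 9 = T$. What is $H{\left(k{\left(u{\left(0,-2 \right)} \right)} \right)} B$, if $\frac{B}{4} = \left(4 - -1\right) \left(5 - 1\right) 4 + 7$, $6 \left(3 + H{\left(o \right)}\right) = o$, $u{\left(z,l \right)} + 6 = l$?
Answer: $-638$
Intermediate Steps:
$u{\left(z,l \right)} = -6 + l$
$k{\left(T \right)} = 63 + 7 T$
$H{\left(o \right)} = -3 + \frac{o}{6}$
$B = 348$ ($B = 4 \left(\left(4 - -1\right) \left(5 - 1\right) 4 + 7\right) = 4 \left(\left(4 + 1\right) 4 \cdot 4 + 7\right) = 4 \left(5 \cdot 4 \cdot 4 + 7\right) = 4 \left(20 \cdot 4 + 7\right) = 4 \left(80 + 7\right) = 4 \cdot 87 = 348$)
$H{\left(k{\left(u{\left(0,-2 \right)} \right)} \right)} B = \left(-3 + \frac{63 + 7 \left(-6 - 2\right)}{6}\right) 348 = \left(-3 + \frac{63 + 7 \left(-8\right)}{6}\right) 348 = \left(-3 + \frac{63 - 56}{6}\right) 348 = \left(-3 + \frac{1}{6} \cdot 7\right) 348 = \left(-3 + \frac{7}{6}\right) 348 = \left(- \frac{11}{6}\right) 348 = -638$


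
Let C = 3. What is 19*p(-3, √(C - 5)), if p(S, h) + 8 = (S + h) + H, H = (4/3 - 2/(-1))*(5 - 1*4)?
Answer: -437/3 + 19*I*√2 ≈ -145.67 + 26.87*I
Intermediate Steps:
H = 10/3 (H = (4*(⅓) - 2*(-1))*(5 - 4) = (4/3 + 2)*1 = (10/3)*1 = 10/3 ≈ 3.3333)
p(S, h) = -14/3 + S + h (p(S, h) = -8 + ((S + h) + 10/3) = -8 + (10/3 + S + h) = -14/3 + S + h)
19*p(-3, √(C - 5)) = 19*(-14/3 - 3 + √(3 - 5)) = 19*(-14/3 - 3 + √(-2)) = 19*(-14/3 - 3 + I*√2) = 19*(-23/3 + I*√2) = -437/3 + 19*I*√2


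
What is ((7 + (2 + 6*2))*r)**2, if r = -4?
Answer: 7056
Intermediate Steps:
((7 + (2 + 6*2))*r)**2 = ((7 + (2 + 6*2))*(-4))**2 = ((7 + (2 + 12))*(-4))**2 = ((7 + 14)*(-4))**2 = (21*(-4))**2 = (-84)**2 = 7056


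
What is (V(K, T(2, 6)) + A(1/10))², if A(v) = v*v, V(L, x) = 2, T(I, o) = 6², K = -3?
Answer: 40401/10000 ≈ 4.0401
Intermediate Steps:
T(I, o) = 36
A(v) = v²
(V(K, T(2, 6)) + A(1/10))² = (2 + (1/10)²)² = (2 + (⅒)²)² = (2 + 1/100)² = (201/100)² = 40401/10000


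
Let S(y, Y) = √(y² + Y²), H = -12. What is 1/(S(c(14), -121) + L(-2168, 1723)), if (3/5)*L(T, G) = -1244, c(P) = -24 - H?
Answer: -3732/7711067 - 9*√14785/38555335 ≈ -0.00051236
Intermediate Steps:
c(P) = -12 (c(P) = -24 - 1*(-12) = -24 + 12 = -12)
L(T, G) = -6220/3 (L(T, G) = (5/3)*(-1244) = -6220/3)
S(y, Y) = √(Y² + y²)
1/(S(c(14), -121) + L(-2168, 1723)) = 1/(√((-121)² + (-12)²) - 6220/3) = 1/(√(14641 + 144) - 6220/3) = 1/(√14785 - 6220/3) = 1/(-6220/3 + √14785)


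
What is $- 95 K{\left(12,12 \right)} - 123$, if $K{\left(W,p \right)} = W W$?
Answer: $-13803$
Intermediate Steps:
$K{\left(W,p \right)} = W^{2}$
$- 95 K{\left(12,12 \right)} - 123 = - 95 \cdot 12^{2} - 123 = \left(-95\right) 144 - 123 = -13680 - 123 = -13803$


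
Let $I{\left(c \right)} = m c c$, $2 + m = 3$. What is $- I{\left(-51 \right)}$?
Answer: $-2601$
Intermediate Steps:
$m = 1$ ($m = -2 + 3 = 1$)
$I{\left(c \right)} = c^{2}$ ($I{\left(c \right)} = 1 c c = c c = c^{2}$)
$- I{\left(-51 \right)} = - \left(-51\right)^{2} = \left(-1\right) 2601 = -2601$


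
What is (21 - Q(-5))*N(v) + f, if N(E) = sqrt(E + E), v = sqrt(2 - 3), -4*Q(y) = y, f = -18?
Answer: 7/4 + 79*I/4 ≈ 1.75 + 19.75*I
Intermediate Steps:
Q(y) = -y/4
v = I (v = sqrt(-1) = I ≈ 1.0*I)
N(E) = sqrt(2)*sqrt(E) (N(E) = sqrt(2*E) = sqrt(2)*sqrt(E))
(21 - Q(-5))*N(v) + f = (21 - (-1)*(-5)/4)*(sqrt(2)*sqrt(I)) - 18 = (21 - 1*5/4)*(sqrt(2)*sqrt(I)) - 18 = (21 - 5/4)*(sqrt(2)*sqrt(I)) - 18 = 79*(sqrt(2)*sqrt(I))/4 - 18 = 79*sqrt(2)*sqrt(I)/4 - 18 = -18 + 79*sqrt(2)*sqrt(I)/4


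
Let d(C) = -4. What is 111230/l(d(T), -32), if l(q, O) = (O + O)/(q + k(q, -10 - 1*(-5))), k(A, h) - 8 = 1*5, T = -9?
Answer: -500535/32 ≈ -15642.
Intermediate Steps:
k(A, h) = 13 (k(A, h) = 8 + 1*5 = 8 + 5 = 13)
l(q, O) = 2*O/(13 + q) (l(q, O) = (O + O)/(q + 13) = (2*O)/(13 + q) = 2*O/(13 + q))
111230/l(d(T), -32) = 111230/((2*(-32)/(13 - 4))) = 111230/((2*(-32)/9)) = 111230/((2*(-32)*(⅑))) = 111230/(-64/9) = 111230*(-9/64) = -500535/32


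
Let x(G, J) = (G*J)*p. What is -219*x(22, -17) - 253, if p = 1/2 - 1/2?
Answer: -253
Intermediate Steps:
p = 0 (p = 1*(½) - 1*½ = ½ - ½ = 0)
x(G, J) = 0 (x(G, J) = (G*J)*0 = 0)
-219*x(22, -17) - 253 = -219*0 - 253 = 0 - 253 = -253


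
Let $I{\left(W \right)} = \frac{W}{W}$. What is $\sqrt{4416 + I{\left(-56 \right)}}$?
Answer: $\sqrt{4417} \approx 66.46$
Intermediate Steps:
$I{\left(W \right)} = 1$
$\sqrt{4416 + I{\left(-56 \right)}} = \sqrt{4416 + 1} = \sqrt{4417}$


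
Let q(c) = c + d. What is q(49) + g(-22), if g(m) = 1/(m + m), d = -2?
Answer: 2067/44 ≈ 46.977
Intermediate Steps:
g(m) = 1/(2*m)
q(c) = -2 + c (q(c) = c - 2 = -2 + c)
q(49) + g(-22) = (-2 + 49) + (1/2)/(-22) = 47 + (1/2)*(-1/22) = 47 - 1/44 = 2067/44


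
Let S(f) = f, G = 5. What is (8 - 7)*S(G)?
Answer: 5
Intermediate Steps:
(8 - 7)*S(G) = (8 - 7)*5 = 1*5 = 5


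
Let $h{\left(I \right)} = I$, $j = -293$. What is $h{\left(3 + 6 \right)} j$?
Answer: $-2637$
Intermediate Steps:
$h{\left(3 + 6 \right)} j = \left(3 + 6\right) \left(-293\right) = 9 \left(-293\right) = -2637$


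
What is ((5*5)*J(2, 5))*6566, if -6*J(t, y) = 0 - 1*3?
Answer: 82075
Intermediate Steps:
J(t, y) = 1/2 (J(t, y) = -(0 - 1*3)/6 = -(0 - 3)/6 = -1/6*(-3) = 1/2)
((5*5)*J(2, 5))*6566 = ((5*5)*(1/2))*6566 = (25*(1/2))*6566 = (25/2)*6566 = 82075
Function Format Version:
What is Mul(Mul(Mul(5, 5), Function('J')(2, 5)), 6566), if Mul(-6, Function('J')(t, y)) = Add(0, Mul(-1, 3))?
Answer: 82075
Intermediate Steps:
Function('J')(t, y) = Rational(1, 2) (Function('J')(t, y) = Mul(Rational(-1, 6), Add(0, Mul(-1, 3))) = Mul(Rational(-1, 6), Add(0, -3)) = Mul(Rational(-1, 6), -3) = Rational(1, 2))
Mul(Mul(Mul(5, 5), Function('J')(2, 5)), 6566) = Mul(Mul(Mul(5, 5), Rational(1, 2)), 6566) = Mul(Mul(25, Rational(1, 2)), 6566) = Mul(Rational(25, 2), 6566) = 82075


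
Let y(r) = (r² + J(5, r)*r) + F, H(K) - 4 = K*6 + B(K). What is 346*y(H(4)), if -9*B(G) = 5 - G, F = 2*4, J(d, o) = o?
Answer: 43820900/81 ≈ 5.4100e+5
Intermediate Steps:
F = 8
B(G) = -5/9 + G/9 (B(G) = -(5 - G)/9 = -5/9 + G/9)
H(K) = 31/9 + 55*K/9 (H(K) = 4 + (K*6 + (-5/9 + K/9)) = 4 + (6*K + (-5/9 + K/9)) = 4 + (-5/9 + 55*K/9) = 31/9 + 55*K/9)
y(r) = 8 + 2*r² (y(r) = (r² + r*r) + 8 = (r² + r²) + 8 = 2*r² + 8 = 8 + 2*r²)
346*y(H(4)) = 346*(8 + 2*(31/9 + (55/9)*4)²) = 346*(8 + 2*(31/9 + 220/9)²) = 346*(8 + 2*(251/9)²) = 346*(8 + 2*(63001/81)) = 346*(8 + 126002/81) = 346*(126650/81) = 43820900/81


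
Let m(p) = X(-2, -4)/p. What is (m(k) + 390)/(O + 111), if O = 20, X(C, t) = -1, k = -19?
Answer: 7411/2489 ≈ 2.9775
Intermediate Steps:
m(p) = -1/p
(m(k) + 390)/(O + 111) = (-1/(-19) + 390)/(20 + 111) = (-1*(-1/19) + 390)/131 = (1/19 + 390)*(1/131) = (7411/19)*(1/131) = 7411/2489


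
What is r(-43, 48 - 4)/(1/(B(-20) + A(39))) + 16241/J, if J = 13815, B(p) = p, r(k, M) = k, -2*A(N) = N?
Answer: 46962037/27630 ≈ 1699.7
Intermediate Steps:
A(N) = -N/2
r(-43, 48 - 4)/(1/(B(-20) + A(39))) + 16241/J = -43/(1/(-20 - ½*39)) + 16241/13815 = -43/(1/(-20 - 39/2)) + 16241*(1/13815) = -43/(1/(-79/2)) + 16241/13815 = -43/(-2/79) + 16241/13815 = -43*(-79/2) + 16241/13815 = 3397/2 + 16241/13815 = 46962037/27630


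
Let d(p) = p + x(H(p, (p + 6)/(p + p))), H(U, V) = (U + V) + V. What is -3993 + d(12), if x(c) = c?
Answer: -7935/2 ≈ -3967.5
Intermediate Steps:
H(U, V) = U + 2*V
d(p) = 2*p + (6 + p)/p (d(p) = p + (p + 2*((p + 6)/(p + p))) = p + (p + 2*((6 + p)/((2*p)))) = p + (p + 2*((6 + p)*(1/(2*p)))) = p + (p + 2*((6 + p)/(2*p))) = p + (p + (6 + p)/p) = 2*p + (6 + p)/p)
-3993 + d(12) = -3993 + (1 + 2*12 + 6/12) = -3993 + (1 + 24 + 6*(1/12)) = -3993 + (1 + 24 + 1/2) = -3993 + 51/2 = -7935/2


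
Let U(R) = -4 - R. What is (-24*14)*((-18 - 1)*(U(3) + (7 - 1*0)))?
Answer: 0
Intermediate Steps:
(-24*14)*((-18 - 1)*(U(3) + (7 - 1*0))) = (-24*14)*((-18 - 1)*((-4 - 1*3) + (7 - 1*0))) = -(-6384)*((-4 - 3) + (7 + 0)) = -(-6384)*(-7 + 7) = -(-6384)*0 = -336*0 = 0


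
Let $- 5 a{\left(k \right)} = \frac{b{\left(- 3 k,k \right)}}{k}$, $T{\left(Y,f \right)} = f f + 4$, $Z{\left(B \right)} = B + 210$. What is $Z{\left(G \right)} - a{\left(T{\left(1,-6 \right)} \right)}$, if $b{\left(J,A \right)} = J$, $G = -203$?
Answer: $\frac{32}{5} \approx 6.4$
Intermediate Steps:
$Z{\left(B \right)} = 210 + B$
$T{\left(Y,f \right)} = 4 + f^{2}$ ($T{\left(Y,f \right)} = f^{2} + 4 = 4 + f^{2}$)
$a{\left(k \right)} = \frac{3}{5}$ ($a{\left(k \right)} = - \frac{- 3 k \frac{1}{k}}{5} = \left(- \frac{1}{5}\right) \left(-3\right) = \frac{3}{5}$)
$Z{\left(G \right)} - a{\left(T{\left(1,-6 \right)} \right)} = \left(210 - 203\right) - \frac{3}{5} = 7 - \frac{3}{5} = \frac{32}{5}$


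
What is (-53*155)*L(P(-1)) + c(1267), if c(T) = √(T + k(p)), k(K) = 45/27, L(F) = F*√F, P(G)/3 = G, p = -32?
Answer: √11418/3 + 24645*I*√3 ≈ 35.618 + 42686.0*I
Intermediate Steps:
P(G) = 3*G
L(F) = F^(3/2)
k(K) = 5/3 (k(K) = 45*(1/27) = 5/3)
c(T) = √(5/3 + T) (c(T) = √(T + 5/3) = √(5/3 + T))
(-53*155)*L(P(-1)) + c(1267) = (-53*155)*(3*(-1))^(3/2) + √(15 + 9*1267)/3 = -(-24645)*I*√3 + √(15 + 11403)/3 = -(-24645)*I*√3 + √11418/3 = 24645*I*√3 + √11418/3 = √11418/3 + 24645*I*√3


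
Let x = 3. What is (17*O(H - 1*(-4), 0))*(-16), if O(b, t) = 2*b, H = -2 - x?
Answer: 544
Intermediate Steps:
H = -5 (H = -2 - 1*3 = -2 - 3 = -5)
(17*O(H - 1*(-4), 0))*(-16) = (17*(2*(-5 - 1*(-4))))*(-16) = (17*(2*(-5 + 4)))*(-16) = (17*(2*(-1)))*(-16) = (17*(-2))*(-16) = -34*(-16) = 544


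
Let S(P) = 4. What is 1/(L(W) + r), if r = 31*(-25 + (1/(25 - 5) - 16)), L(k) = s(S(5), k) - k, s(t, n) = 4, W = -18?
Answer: -20/24949 ≈ -0.00080163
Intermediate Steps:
L(k) = 4 - k
r = -25389/20 (r = 31*(-25 + (1/20 - 16)) = 31*(-25 - 319/20) = 31*(-819/20) = -25389/20 ≈ -1269.4)
1/(L(W) + r) = 1/((4 - 1*(-18)) - 25389/20) = 1/((4 + 18) - 25389/20) = 1/(22 - 25389/20) = 1/(-24949/20) = -20/24949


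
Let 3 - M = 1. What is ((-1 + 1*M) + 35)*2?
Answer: 72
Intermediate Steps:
M = 2 (M = 3 - 1*1 = 3 - 1 = 2)
((-1 + 1*M) + 35)*2 = ((-1 + 1*2) + 35)*2 = ((-1 + 2) + 35)*2 = (1 + 35)*2 = 36*2 = 72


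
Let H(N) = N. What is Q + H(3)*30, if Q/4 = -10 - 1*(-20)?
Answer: 130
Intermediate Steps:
Q = 40 (Q = 4*(-10 - 1*(-20)) = 4*(-10 + 20) = 4*10 = 40)
Q + H(3)*30 = 40 + 3*30 = 40 + 90 = 130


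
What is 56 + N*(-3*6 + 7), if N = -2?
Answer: 78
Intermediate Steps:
56 + N*(-3*6 + 7) = 56 - 2*(-3*6 + 7) = 56 - 2*(-18 + 7) = 56 - 2*(-11) = 56 + 22 = 78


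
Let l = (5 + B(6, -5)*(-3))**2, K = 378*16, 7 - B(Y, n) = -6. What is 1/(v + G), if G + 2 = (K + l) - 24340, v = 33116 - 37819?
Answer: -1/21841 ≈ -4.5785e-5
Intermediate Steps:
B(Y, n) = 13 (B(Y, n) = 7 - 1*(-6) = 7 + 6 = 13)
v = -4703
K = 6048
l = 1156 (l = (5 + 13*(-3))**2 = (5 - 39)**2 = (-34)**2 = 1156)
G = -17138 (G = -2 + ((6048 + 1156) - 24340) = -2 + (7204 - 24340) = -2 - 17136 = -17138)
1/(v + G) = 1/(-4703 - 17138) = 1/(-21841) = -1/21841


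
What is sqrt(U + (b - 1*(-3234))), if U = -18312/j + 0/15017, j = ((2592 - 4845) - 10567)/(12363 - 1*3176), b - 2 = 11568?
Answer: sqrt(286863223730)/3205 ≈ 167.11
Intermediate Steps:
b = 11570 (b = 2 + 11568 = 11570)
j = -12820/9187 (j = (-2253 - 10567)/(12363 - 3176) = -12820/9187 ≈ -1.3955)
U = 42058086/3205 (U = -18312/(-12820/9187) + 0/15017 = -18312*(-9187/12820) + 0*(1/15017) = 42058086/3205 + 0 = 42058086/3205 ≈ 13123.)
sqrt(U + (b - 1*(-3234))) = sqrt(42058086/3205 + (11570 - 1*(-3234))) = sqrt(42058086/3205 + (11570 + 3234)) = sqrt(42058086/3205 + 14804) = sqrt(89504906/3205) = sqrt(286863223730)/3205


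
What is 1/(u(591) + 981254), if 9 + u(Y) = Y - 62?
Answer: 1/981774 ≈ 1.0186e-6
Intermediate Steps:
u(Y) = -71 + Y (u(Y) = -9 + (Y - 62) = -9 + (-62 + Y) = -71 + Y)
1/(u(591) + 981254) = 1/((-71 + 591) + 981254) = 1/(520 + 981254) = 1/981774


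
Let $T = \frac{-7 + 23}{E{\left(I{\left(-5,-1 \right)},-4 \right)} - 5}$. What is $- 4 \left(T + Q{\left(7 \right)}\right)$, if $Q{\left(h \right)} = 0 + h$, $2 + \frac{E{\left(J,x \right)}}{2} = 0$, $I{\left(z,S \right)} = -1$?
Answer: $- \frac{188}{9} \approx -20.889$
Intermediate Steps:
$E{\left(J,x \right)} = -4$ ($E{\left(J,x \right)} = -4 + 2 \cdot 0 = -4 + 0 = -4$)
$Q{\left(h \right)} = h$
$T = - \frac{16}{9}$ ($T = \frac{-7 + 23}{-4 - 5} = \frac{16}{-9} = 16 \left(- \frac{1}{9}\right) = - \frac{16}{9} \approx -1.7778$)
$- 4 \left(T + Q{\left(7 \right)}\right) = - 4 \left(- \frac{16}{9} + 7\right) = \left(-4\right) \frac{47}{9} = - \frac{188}{9}$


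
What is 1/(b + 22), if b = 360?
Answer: 1/382 ≈ 0.0026178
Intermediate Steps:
1/(b + 22) = 1/(360 + 22) = 1/382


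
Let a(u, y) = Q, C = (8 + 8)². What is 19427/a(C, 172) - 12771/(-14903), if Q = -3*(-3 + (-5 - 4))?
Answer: 289980337/536508 ≈ 540.50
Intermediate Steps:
C = 256 (C = 16² = 256)
Q = 36 (Q = -3*(-3 - 9) = -3*(-12) = 36)
a(u, y) = 36
19427/a(C, 172) - 12771/(-14903) = 19427/36 - 12771/(-14903) = 19427*(1/36) - 12771*(-1/14903) = 19427/36 + 12771/14903 = 289980337/536508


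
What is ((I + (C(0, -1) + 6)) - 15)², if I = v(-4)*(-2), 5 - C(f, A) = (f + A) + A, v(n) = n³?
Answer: 15876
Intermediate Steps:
C(f, A) = 5 - f - 2*A (C(f, A) = 5 - ((f + A) + A) = 5 - ((A + f) + A) = 5 - (f + 2*A) = 5 + (-f - 2*A) = 5 - f - 2*A)
I = 128 (I = (-4)³*(-2) = -64*(-2) = 128)
((I + (C(0, -1) + 6)) - 15)² = ((128 + ((5 - 1*0 - 2*(-1)) + 6)) - 15)² = ((128 + ((5 + 0 + 2) + 6)) - 15)² = ((128 + (7 + 6)) - 15)² = ((128 + 13) - 15)² = (141 - 15)² = 126² = 15876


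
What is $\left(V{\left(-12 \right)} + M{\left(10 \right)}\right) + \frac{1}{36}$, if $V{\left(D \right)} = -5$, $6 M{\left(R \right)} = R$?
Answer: $- \frac{119}{36} \approx -3.3056$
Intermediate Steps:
$M{\left(R \right)} = \frac{R}{6}$
$\left(V{\left(-12 \right)} + M{\left(10 \right)}\right) + \frac{1}{36} = \left(-5 + \frac{1}{6} \cdot 10\right) + \frac{1}{36} = \left(-5 + \frac{5}{3}\right) + \frac{1}{36} = - \frac{10}{3} + \frac{1}{36} = - \frac{119}{36}$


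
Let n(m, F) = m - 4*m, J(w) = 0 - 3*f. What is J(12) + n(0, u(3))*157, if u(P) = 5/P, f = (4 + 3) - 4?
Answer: -9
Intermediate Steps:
f = 3 (f = 7 - 4 = 3)
J(w) = -9 (J(w) = 0 - 3*3 = 0 - 9 = -9)
n(m, F) = -3*m
J(12) + n(0, u(3))*157 = -9 - 3*0*157 = -9 + 0*157 = -9 + 0 = -9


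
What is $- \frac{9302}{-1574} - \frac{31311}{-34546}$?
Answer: $\frac{185315203}{27187702} \approx 6.8161$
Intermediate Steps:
$- \frac{9302}{-1574} - \frac{31311}{-34546} = \left(-9302\right) \left(- \frac{1}{1574}\right) - - \frac{31311}{34546} = \frac{4651}{787} + \frac{31311}{34546} = \frac{185315203}{27187702}$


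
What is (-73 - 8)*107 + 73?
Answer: -8594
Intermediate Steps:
(-73 - 8)*107 + 73 = -81*107 + 73 = -8667 + 73 = -8594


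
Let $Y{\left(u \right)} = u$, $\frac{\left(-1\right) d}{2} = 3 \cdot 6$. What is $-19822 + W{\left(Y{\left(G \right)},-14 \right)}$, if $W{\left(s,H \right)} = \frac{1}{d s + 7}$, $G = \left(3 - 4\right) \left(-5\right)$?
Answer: $- \frac{3429207}{173} \approx -19822.0$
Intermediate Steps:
$G = 5$ ($G = \left(-1\right) \left(-5\right) = 5$)
$d = -36$ ($d = - 2 \cdot 3 \cdot 6 = \left(-2\right) 18 = -36$)
$W{\left(s,H \right)} = \frac{1}{7 - 36 s}$ ($W{\left(s,H \right)} = \frac{1}{- 36 s + 7} = \frac{1}{7 - 36 s}$)
$-19822 + W{\left(Y{\left(G \right)},-14 \right)} = -19822 - \frac{1}{-7 + 36 \cdot 5} = -19822 - \frac{1}{-7 + 180} = -19822 - \frac{1}{173} = - \frac{3429207}{173}$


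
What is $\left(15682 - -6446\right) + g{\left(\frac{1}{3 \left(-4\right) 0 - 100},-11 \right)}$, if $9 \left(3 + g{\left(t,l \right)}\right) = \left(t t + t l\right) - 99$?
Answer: $\frac{663420367}{30000} \approx 22114.0$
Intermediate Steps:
$g{\left(t,l \right)} = -14 + \frac{t^{2}}{9} + \frac{l t}{9}$ ($g{\left(t,l \right)} = -3 + \frac{\left(t t + t l\right) - 99}{9} = -3 + \frac{\left(t^{2} + l t\right) - 99}{9} = -3 + \frac{-99 + t^{2} + l t}{9} = -3 + \left(-11 + \frac{t^{2}}{9} + \frac{l t}{9}\right) = -14 + \frac{t^{2}}{9} + \frac{l t}{9}$)
$\left(15682 - -6446\right) + g{\left(\frac{1}{3 \left(-4\right) 0 - 100},-11 \right)} = \left(15682 - -6446\right) + \left(-14 + \frac{\left(\frac{1}{3 \left(-4\right) 0 - 100}\right)^{2}}{9} + \frac{1}{9} \left(-11\right) \frac{1}{3 \left(-4\right) 0 - 100}\right) = \left(15682 + 6446\right) + \left(-14 + \frac{\left(\frac{1}{\left(-12\right) 0 - 100}\right)^{2}}{9} + \frac{1}{9} \left(-11\right) \frac{1}{\left(-12\right) 0 - 100}\right) = 22128 + \left(-14 + \frac{\left(\frac{1}{0 - 100}\right)^{2}}{9} + \frac{1}{9} \left(-11\right) \frac{1}{0 - 100}\right) = 22128 + \left(-14 + \frac{\left(\frac{1}{-100}\right)^{2}}{9} + \frac{1}{9} \left(-11\right) \frac{1}{-100}\right) = 22128 + \left(-14 + \frac{\left(- \frac{1}{100}\right)^{2}}{9} + \frac{1}{9} \left(-11\right) \left(- \frac{1}{100}\right)\right) = 22128 + \left(-14 + \frac{1}{9} \cdot \frac{1}{10000} + \frac{11}{900}\right) = 22128 + \left(-14 + \frac{1}{90000} + \frac{11}{900}\right) = 22128 - \frac{419633}{30000} = \frac{663420367}{30000}$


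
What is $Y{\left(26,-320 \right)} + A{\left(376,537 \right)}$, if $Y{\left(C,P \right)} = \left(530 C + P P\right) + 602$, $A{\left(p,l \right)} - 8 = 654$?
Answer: $117444$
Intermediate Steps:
$A{\left(p,l \right)} = 662$ ($A{\left(p,l \right)} = 8 + 654 = 662$)
$Y{\left(C,P \right)} = 602 + P^{2} + 530 C$ ($Y{\left(C,P \right)} = \left(530 C + P^{2}\right) + 602 = \left(P^{2} + 530 C\right) + 602 = 602 + P^{2} + 530 C$)
$Y{\left(26,-320 \right)} + A{\left(376,537 \right)} = \left(602 + \left(-320\right)^{2} + 530 \cdot 26\right) + 662 = \left(602 + 102400 + 13780\right) + 662 = 116782 + 662 = 117444$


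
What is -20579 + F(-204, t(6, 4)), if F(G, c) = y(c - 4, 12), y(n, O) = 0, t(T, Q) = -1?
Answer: -20579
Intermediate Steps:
F(G, c) = 0
-20579 + F(-204, t(6, 4)) = -20579 + 0 = -20579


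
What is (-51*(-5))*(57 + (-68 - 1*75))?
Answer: -21930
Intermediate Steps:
(-51*(-5))*(57 + (-68 - 1*75)) = 255*(57 + (-68 - 75)) = 255*(57 - 143) = 255*(-86) = -21930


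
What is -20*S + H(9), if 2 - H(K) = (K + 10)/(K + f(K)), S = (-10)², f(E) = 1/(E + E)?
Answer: -326016/163 ≈ -2000.1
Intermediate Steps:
f(E) = 1/(2*E)
S = 100
H(K) = 2 - (10 + K)/(K + 1/(2*K)) (H(K) = 2 - (K + 10)/(K + 1/(2*K)) = 2 - (10 + K)/(K + 1/(2*K)))
-20*S + H(9) = -20*100 + 2*(1 + 9*(-10 + 9))/(1 + 2*9²) = -2000 + 2*(1 + 9*(-1))/(1 + 2*81) = -2000 + 2*(1 - 9)/(1 + 162) = -2000 + 2*(-8)/163 = -2000 + 2*(1/163)*(-8) = -2000 - 16/163 = -326016/163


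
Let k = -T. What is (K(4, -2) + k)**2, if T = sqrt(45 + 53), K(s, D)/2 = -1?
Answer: 102 + 28*sqrt(2) ≈ 141.60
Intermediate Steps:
K(s, D) = -2 (K(s, D) = 2*(-1) = -2)
T = 7*sqrt(2) (T = sqrt(98) = 7*sqrt(2) ≈ 9.8995)
k = -7*sqrt(2) ≈ -9.8995
(K(4, -2) + k)**2 = (-2 - 7*sqrt(2))**2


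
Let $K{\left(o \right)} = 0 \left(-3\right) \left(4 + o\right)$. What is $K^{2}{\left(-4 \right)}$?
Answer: $0$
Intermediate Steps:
$K{\left(o \right)} = 0$ ($K{\left(o \right)} = 0 \left(4 + o\right) = 0$)
$K^{2}{\left(-4 \right)} = 0^{2} = 0$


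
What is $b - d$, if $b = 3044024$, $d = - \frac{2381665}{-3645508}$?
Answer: $\frac{11097011462527}{3645508} \approx 3.044 \cdot 10^{6}$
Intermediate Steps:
$d = \frac{2381665}{3645508}$ ($d = \left(-2381665\right) \left(- \frac{1}{3645508}\right) = \frac{2381665}{3645508} \approx 0.65331$)
$b - d = 3044024 - \frac{2381665}{3645508} = \frac{11097011462527}{3645508}$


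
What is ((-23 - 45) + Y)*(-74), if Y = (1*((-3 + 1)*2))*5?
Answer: 6512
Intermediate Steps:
Y = -20 (Y = (1*(-2*2))*5 = (1*(-4))*5 = -4*5 = -20)
((-23 - 45) + Y)*(-74) = ((-23 - 45) - 20)*(-74) = (-68 - 20)*(-74) = -88*(-74) = 6512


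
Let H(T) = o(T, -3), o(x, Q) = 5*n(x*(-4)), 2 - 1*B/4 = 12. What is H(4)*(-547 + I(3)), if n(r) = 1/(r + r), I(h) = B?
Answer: 2935/32 ≈ 91.719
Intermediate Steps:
B = -40 (B = 8 - 4*12 = 8 - 48 = -40)
I(h) = -40
n(r) = 1/(2*r)
o(x, Q) = -5/(8*x) (o(x, Q) = 5*(1/(2*((x*(-4))))) = 5*(1/(2*((-4*x)))) = 5*((-1/(4*x))/2) = 5*(-1/(8*x)) = -5/(8*x))
H(T) = -5/(8*T)
H(4)*(-547 + I(3)) = (-5/8/4)*(-547 - 40) = -5/8*1/4*(-587) = -5/32*(-587) = 2935/32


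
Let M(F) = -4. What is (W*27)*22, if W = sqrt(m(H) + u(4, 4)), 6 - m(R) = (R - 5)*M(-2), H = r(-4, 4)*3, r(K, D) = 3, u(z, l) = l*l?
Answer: 594*sqrt(38) ≈ 3661.7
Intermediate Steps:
u(z, l) = l**2
H = 9 (H = 3*3 = 9)
m(R) = -14 + 4*R (m(R) = 6 - (R - 5)*(-4) = 6 - (-5 + R)*(-4) = 6 - (20 - 4*R) = 6 + (-20 + 4*R) = -14 + 4*R)
W = sqrt(38) (W = sqrt((-14 + 4*9) + 4**2) = sqrt((-14 + 36) + 16) = sqrt(22 + 16) = sqrt(38) ≈ 6.1644)
(W*27)*22 = (sqrt(38)*27)*22 = (27*sqrt(38))*22 = 594*sqrt(38)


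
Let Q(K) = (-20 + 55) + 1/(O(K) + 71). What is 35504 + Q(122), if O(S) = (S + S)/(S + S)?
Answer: 2558809/72 ≈ 35539.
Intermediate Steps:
O(S) = 1 (O(S) = (2*S)/((2*S)) = (2*S)*(1/(2*S)) = 1)
Q(K) = 2521/72 (Q(K) = (-20 + 55) + 1/(1 + 71) = 35 + 1/72 = 2521/72)
35504 + Q(122) = 35504 + 2521/72 = 2558809/72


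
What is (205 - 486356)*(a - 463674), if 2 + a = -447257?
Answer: 442850988883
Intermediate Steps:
a = -447259 (a = -2 - 447257 = -447259)
(205 - 486356)*(a - 463674) = (205 - 486356)*(-447259 - 463674) = -486151*(-910933) = 442850988883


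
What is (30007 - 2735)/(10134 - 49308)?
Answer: -13636/19587 ≈ -0.69618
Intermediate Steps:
(30007 - 2735)/(10134 - 49308) = 27272/(-39174) = 27272*(-1/39174) = -13636/19587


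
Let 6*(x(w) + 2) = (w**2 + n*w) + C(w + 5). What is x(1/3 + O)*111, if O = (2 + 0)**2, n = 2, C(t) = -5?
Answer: 1739/9 ≈ 193.22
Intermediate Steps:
O = 4 (O = 2**2 = 4)
x(w) = -17/6 + w/3 + w**2/6 (x(w) = -2 + ((w**2 + 2*w) - 5)/6 = -2 + (-5 + w**2 + 2*w)/6 = -2 + (-5/6 + w/3 + w**2/6) = -17/6 + w/3 + w**2/6)
x(1/3 + O)*111 = (-17/6 + (1/3 + 4)/3 + (1/3 + 4)**2/6)*111 = (-17/6 + (1/3)*(13/3) + (13/3)**2/6)*111 = (-17/6 + 13/9 + (1/6)*(169/9))*111 = (-17/6 + 13/9 + 169/54)*111 = (47/27)*111 = 1739/9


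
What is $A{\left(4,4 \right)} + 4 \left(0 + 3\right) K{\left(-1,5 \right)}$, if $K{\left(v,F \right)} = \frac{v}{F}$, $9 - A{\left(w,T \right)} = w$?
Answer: $\frac{13}{5} \approx 2.6$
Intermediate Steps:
$A{\left(w,T \right)} = 9 - w$
$A{\left(4,4 \right)} + 4 \left(0 + 3\right) K{\left(-1,5 \right)} = \left(9 - 4\right) + 4 \left(0 + 3\right) \left(- \frac{1}{5}\right) = \left(9 - 4\right) + 4 \cdot 3 \left(\left(-1\right) \frac{1}{5}\right) = 5 + 12 \left(- \frac{1}{5}\right) = 5 - \frac{12}{5} = \frac{13}{5}$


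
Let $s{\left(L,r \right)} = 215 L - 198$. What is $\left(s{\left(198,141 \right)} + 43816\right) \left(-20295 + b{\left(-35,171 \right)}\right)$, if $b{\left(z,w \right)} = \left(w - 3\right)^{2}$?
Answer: $683384652$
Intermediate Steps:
$s{\left(L,r \right)} = -198 + 215 L$
$b{\left(z,w \right)} = \left(-3 + w\right)^{2}$
$\left(s{\left(198,141 \right)} + 43816\right) \left(-20295 + b{\left(-35,171 \right)}\right) = \left(\left(-198 + 215 \cdot 198\right) + 43816\right) \left(-20295 + \left(-3 + 171\right)^{2}\right) = \left(\left(-198 + 42570\right) + 43816\right) \left(-20295 + 168^{2}\right) = \left(42372 + 43816\right) \left(-20295 + 28224\right) = 86188 \cdot 7929 = 683384652$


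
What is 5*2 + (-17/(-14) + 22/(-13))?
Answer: 1733/182 ≈ 9.5220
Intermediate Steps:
5*2 + (-17/(-14) + 22/(-13)) = 10 + (-17*(-1/14) + 22*(-1/13)) = 10 + (17/14 - 22/13) = 10 - 87/182 = 1733/182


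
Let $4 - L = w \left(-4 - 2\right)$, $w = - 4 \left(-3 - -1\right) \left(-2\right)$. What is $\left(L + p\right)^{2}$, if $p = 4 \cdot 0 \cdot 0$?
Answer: $8464$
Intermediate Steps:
$w = -16$ ($w = - 4 \left(-3 + 1\right) \left(-2\right) = \left(-4\right) \left(-2\right) \left(-2\right) = 8 \left(-2\right) = -16$)
$p = 0$ ($p = 0 \cdot 0 = 0$)
$L = -92$ ($L = 4 - - 16 \left(-4 - 2\right) = 4 - \left(-16\right) \left(-6\right) = 4 - 96 = -92$)
$\left(L + p\right)^{2} = \left(-92 + 0\right)^{2} = \left(-92\right)^{2} = 8464$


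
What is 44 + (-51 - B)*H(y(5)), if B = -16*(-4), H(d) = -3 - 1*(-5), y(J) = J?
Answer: -186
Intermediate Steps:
H(d) = 2 (H(d) = -3 + 5 = 2)
B = 64
44 + (-51 - B)*H(y(5)) = 44 + (-51 - 1*64)*2 = 44 + (-51 - 64)*2 = 44 - 115*2 = 44 - 230 = -186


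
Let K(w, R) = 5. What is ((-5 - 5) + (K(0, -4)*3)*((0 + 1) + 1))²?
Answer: 400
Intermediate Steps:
((-5 - 5) + (K(0, -4)*3)*((0 + 1) + 1))² = ((-5 - 5) + (5*3)*((0 + 1) + 1))² = (-10 + 15*(1 + 1))² = (-10 + 15*2)² = (-10 + 30)² = 20² = 400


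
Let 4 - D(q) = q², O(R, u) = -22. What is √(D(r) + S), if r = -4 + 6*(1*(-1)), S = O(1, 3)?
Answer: I*√118 ≈ 10.863*I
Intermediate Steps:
S = -22
r = -10 (r = -4 + 6*(-1) = -4 - 6 = -10)
D(q) = 4 - q²
√(D(r) + S) = √((4 - 1*(-10)²) - 22) = √((4 - 1*100) - 22) = √((4 - 100) - 22) = √(-96 - 22) = √(-118) = I*√118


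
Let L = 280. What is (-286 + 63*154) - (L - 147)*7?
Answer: 8485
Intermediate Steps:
(-286 + 63*154) - (L - 147)*7 = (-286 + 63*154) - (280 - 147)*7 = (-286 + 9702) - 133*7 = 9416 - 1*931 = 9416 - 931 = 8485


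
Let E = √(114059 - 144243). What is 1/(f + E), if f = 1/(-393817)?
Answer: -393817/4681291781295977 - 2171285612846*I*√154/4681291781295977 ≈ -8.4126e-11 - 0.0057559*I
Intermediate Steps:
E = 14*I*√154 (E = √(-30184) = 14*I*√154 ≈ 173.74*I)
f = -1/393817 ≈ -2.5393e-6
1/(f + E) = 1/(-1/393817 + 14*I*√154)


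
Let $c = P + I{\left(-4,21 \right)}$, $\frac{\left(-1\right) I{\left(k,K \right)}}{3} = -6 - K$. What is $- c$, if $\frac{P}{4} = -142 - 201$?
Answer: $1291$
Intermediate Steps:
$P = -1372$ ($P = 4 \left(-142 - 201\right) = 4 \left(-343\right) = -1372$)
$I{\left(k,K \right)} = 18 + 3 K$ ($I{\left(k,K \right)} = - 3 \left(-6 - K\right) = 18 + 3 K$)
$c = -1291$ ($c = -1372 + \left(18 + 3 \cdot 21\right) = -1372 + \left(18 + 63\right) = -1372 + 81 = -1291$)
$- c = \left(-1\right) \left(-1291\right) = 1291$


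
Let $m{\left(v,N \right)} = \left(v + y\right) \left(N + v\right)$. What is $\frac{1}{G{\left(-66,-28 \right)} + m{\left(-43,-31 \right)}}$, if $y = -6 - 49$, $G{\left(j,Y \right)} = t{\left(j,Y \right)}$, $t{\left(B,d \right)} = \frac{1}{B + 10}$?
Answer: $\frac{56}{406111} \approx 0.00013789$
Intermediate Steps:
$t{\left(B,d \right)} = \frac{1}{10 + B}$
$G{\left(j,Y \right)} = \frac{1}{10 + j}$
$y = -55$ ($y = -6 - 49 = -55$)
$m{\left(v,N \right)} = \left(-55 + v\right) \left(N + v\right)$ ($m{\left(v,N \right)} = \left(v - 55\right) \left(N + v\right) = \left(-55 + v\right) \left(N + v\right)$)
$\frac{1}{G{\left(-66,-28 \right)} + m{\left(-43,-31 \right)}} = \frac{1}{\frac{1}{10 - 66} - \left(-5403 - 1849\right)} = \frac{1}{\frac{1}{-56} + \left(1849 + 1705 + 2365 + 1333\right)} = \frac{1}{- \frac{1}{56} + 7252} = \frac{1}{\frac{406111}{56}} = \frac{56}{406111}$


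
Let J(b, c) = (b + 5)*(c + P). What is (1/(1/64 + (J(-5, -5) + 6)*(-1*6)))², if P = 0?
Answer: 4096/5303809 ≈ 0.00077228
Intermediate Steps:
J(b, c) = c*(5 + b) (J(b, c) = (b + 5)*(c + 0) = (5 + b)*c = c*(5 + b))
(1/(1/64 + (J(-5, -5) + 6)*(-1*6)))² = (1/(1/64 + (-5*(5 - 5) + 6)*(-1*6)))² = (1/(1/64 + (-5*0 + 6)*(-6)))² = (1/(1/64 + (0 + 6)*(-6)))² = (1/(1/64 + 6*(-6)))² = (1/(1/64 - 36))² = (1/(-2303/64))² = (-64/2303)² = 4096/5303809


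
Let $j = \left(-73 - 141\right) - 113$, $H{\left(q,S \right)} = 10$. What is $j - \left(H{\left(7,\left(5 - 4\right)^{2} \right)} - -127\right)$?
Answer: $-464$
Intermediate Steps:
$j = -327$ ($j = -214 - 113 = -327$)
$j - \left(H{\left(7,\left(5 - 4\right)^{2} \right)} - -127\right) = -327 - \left(10 - -127\right) = -327 - \left(10 + 127\right) = -327 - 137 = -464$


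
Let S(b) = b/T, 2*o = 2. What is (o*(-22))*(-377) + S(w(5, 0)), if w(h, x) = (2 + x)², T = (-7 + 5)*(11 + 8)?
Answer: 157584/19 ≈ 8293.9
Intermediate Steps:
o = 1 (o = (½)*2 = 1)
T = -38 (T = -2*19 = -38)
S(b) = -b/38 (S(b) = b/(-38) = b*(-1/38) = -b/38)
(o*(-22))*(-377) + S(w(5, 0)) = (1*(-22))*(-377) - (2 + 0)²/38 = -22*(-377) - 1/38*2² = 8294 - 1/38*4 = 8294 - 2/19 = 157584/19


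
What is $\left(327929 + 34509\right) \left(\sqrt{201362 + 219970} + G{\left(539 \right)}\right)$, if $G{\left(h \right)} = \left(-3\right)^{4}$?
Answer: $29357478 + 724876 \sqrt{105333} \approx 2.6462 \cdot 10^{8}$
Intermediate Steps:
$G{\left(h \right)} = 81$
$\left(327929 + 34509\right) \left(\sqrt{201362 + 219970} + G{\left(539 \right)}\right) = \left(327929 + 34509\right) \left(\sqrt{201362 + 219970} + 81\right) = 362438 \left(\sqrt{421332} + 81\right) = 362438 \left(2 \sqrt{105333} + 81\right) = 362438 \left(81 + 2 \sqrt{105333}\right) = 29357478 + 724876 \sqrt{105333}$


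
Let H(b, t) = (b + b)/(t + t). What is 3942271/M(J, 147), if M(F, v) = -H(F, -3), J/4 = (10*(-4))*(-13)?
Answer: 11826813/2080 ≈ 5686.0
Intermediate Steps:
J = 2080 (J = 4*((10*(-4))*(-13)) = 4*(-40*(-13)) = 4*520 = 2080)
H(b, t) = b/t (H(b, t) = (2*b)/((2*t)) = (2*b)*(1/(2*t)) = b/t)
M(F, v) = F/3 (M(F, v) = -F/(-3) = -F*(-1)/3 = -(-1)*F/3 = F/3)
3942271/M(J, 147) = 3942271/(((⅓)*2080)) = 3942271/(2080/3) = 3942271*(3/2080) = 11826813/2080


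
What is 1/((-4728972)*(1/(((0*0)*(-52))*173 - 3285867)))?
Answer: 1095289/1576324 ≈ 0.69484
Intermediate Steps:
1/((-4728972)*(1/(((0*0)*(-52))*173 - 3285867))) = -1/(4728972*(1/((0*(-52))*173 - 3285867))) = -1/(4728972*(1/(0*173 - 3285867))) = -1/(4728972*(1/(0 - 3285867))) = -1/(4728972*(1/(-3285867))) = -1/(4728972*(-1/3285867)) = -1/4728972*(-3285867) = 1095289/1576324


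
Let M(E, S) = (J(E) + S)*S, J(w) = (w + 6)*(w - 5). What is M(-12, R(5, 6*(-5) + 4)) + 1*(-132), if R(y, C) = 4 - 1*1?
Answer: 183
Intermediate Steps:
R(y, C) = 3 (R(y, C) = 4 - 1 = 3)
J(w) = (-5 + w)*(6 + w) (J(w) = (6 + w)*(-5 + w) = (-5 + w)*(6 + w))
M(E, S) = S*(-30 + E + S + E²) (M(E, S) = ((-30 + E + E²) + S)*S = (-30 + E + S + E²)*S = S*(-30 + E + S + E²))
M(-12, R(5, 6*(-5) + 4)) + 1*(-132) = 3*(-30 - 12 + 3 + (-12)²) + 1*(-132) = 3*(-30 - 12 + 3 + 144) - 132 = 3*105 - 132 = 315 - 132 = 183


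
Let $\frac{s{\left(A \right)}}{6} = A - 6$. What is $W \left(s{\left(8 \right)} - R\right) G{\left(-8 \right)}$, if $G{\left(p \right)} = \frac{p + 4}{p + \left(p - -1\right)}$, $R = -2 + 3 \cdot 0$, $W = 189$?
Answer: $\frac{3528}{5} \approx 705.6$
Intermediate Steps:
$s{\left(A \right)} = -36 + 6 A$ ($s{\left(A \right)} = 6 \left(A - 6\right) = 6 \left(-6 + A\right) = -36 + 6 A$)
$R = -2$ ($R = -2 + 0 = -2$)
$G{\left(p \right)} = \frac{4 + p}{1 + 2 p}$ ($G{\left(p \right)} = \frac{4 + p}{p + \left(p + 1\right)} = \frac{4 + p}{p + \left(1 + p\right)} = \frac{4 + p}{1 + 2 p}$)
$W \left(s{\left(8 \right)} - R\right) G{\left(-8 \right)} = 189 \left(\left(-36 + 6 \cdot 8\right) - -2\right) \frac{4 - 8}{1 + 2 \left(-8\right)} = 189 \left(\left(-36 + 48\right) + 2\right) \frac{1}{1 - 16} \left(-4\right) = 189 \left(12 + 2\right) \frac{1}{-15} \left(-4\right) = 189 \cdot 14 \left(\left(- \frac{1}{15}\right) \left(-4\right)\right) = 2646 \cdot \frac{4}{15} = \frac{3528}{5}$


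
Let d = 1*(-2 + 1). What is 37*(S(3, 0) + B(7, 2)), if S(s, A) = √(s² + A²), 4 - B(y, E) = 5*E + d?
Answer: -74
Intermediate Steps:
d = -1 (d = 1*(-1) = -1)
B(y, E) = 5 - 5*E (B(y, E) = 4 - (5*E - 1) = 4 - (-1 + 5*E) = 4 + (1 - 5*E) = 5 - 5*E)
S(s, A) = √(A² + s²)
37*(S(3, 0) + B(7, 2)) = 37*(√(0² + 3²) + (5 - 5*2)) = 37*(√(0 + 9) + (5 - 10)) = 37*(√9 - 5) = 37*(3 - 5) = 37*(-2) = -74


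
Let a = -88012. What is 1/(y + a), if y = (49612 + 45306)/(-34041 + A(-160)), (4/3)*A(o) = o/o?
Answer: -136161/11984181604 ≈ -1.1362e-5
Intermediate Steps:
A(o) = ¾ (A(o) = 3*(o/o)/4 = (¾)*1 = ¾)
y = -379672/136161 (y = (49612 + 45306)/(-34041 + ¾) = 94918/(-136161/4) = 94918*(-4/136161) = -379672/136161 ≈ -2.7884)
1/(y + a) = 1/(-379672/136161 - 88012) = 1/(-11984181604/136161) = -136161/11984181604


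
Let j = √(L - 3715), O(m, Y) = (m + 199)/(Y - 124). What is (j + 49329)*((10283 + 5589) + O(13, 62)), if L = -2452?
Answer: 24266217654/31 + 491926*I*√6167/31 ≈ 7.8278e+8 + 1.2462e+6*I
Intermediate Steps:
O(m, Y) = (199 + m)/(-124 + Y)
j = I*√6167 (j = √(-2452 - 3715) = √(-6167) = I*√6167 ≈ 78.53*I)
(j + 49329)*((10283 + 5589) + O(13, 62)) = (I*√6167 + 49329)*((10283 + 5589) + (199 + 13)/(-124 + 62)) = (49329 + I*√6167)*(15872 + 212/(-62)) = (49329 + I*√6167)*(15872 - 1/62*212) = (49329 + I*√6167)*(15872 - 106/31) = (49329 + I*√6167)*(491926/31) = 24266217654/31 + 491926*I*√6167/31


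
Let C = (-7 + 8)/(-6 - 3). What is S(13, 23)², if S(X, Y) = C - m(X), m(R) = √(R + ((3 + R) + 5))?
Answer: 2755/81 + 2*√34/9 ≈ 35.308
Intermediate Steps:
m(R) = √(8 + 2*R) (m(R) = √(R + (8 + R)) = √(8 + 2*R))
C = -⅑ (C = 1/(-9) = 1*(-⅑) = -⅑ ≈ -0.11111)
S(X, Y) = -⅑ - √(8 + 2*X)
S(13, 23)² = (-⅑ - √(8 + 2*13))² = (-⅑ - √(8 + 26))² = (-⅑ - √34)²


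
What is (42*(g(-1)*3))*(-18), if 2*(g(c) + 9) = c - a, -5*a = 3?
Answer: 104328/5 ≈ 20866.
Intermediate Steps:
a = -⅗ (a = -⅕*3 = -⅗ ≈ -0.60000)
g(c) = -87/10 + c/2 (g(c) = -9 + (c - 1*(-⅗))/2 = -9 + (c + ⅗)/2 = -9 + (⅗ + c)/2 = -9 + (3/10 + c/2) = -87/10 + c/2)
(42*(g(-1)*3))*(-18) = (42*((-87/10 + (½)*(-1))*3))*(-18) = (42*((-87/10 - ½)*3))*(-18) = (42*(-46/5*3))*(-18) = (42*(-138/5))*(-18) = -5796/5*(-18) = 104328/5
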